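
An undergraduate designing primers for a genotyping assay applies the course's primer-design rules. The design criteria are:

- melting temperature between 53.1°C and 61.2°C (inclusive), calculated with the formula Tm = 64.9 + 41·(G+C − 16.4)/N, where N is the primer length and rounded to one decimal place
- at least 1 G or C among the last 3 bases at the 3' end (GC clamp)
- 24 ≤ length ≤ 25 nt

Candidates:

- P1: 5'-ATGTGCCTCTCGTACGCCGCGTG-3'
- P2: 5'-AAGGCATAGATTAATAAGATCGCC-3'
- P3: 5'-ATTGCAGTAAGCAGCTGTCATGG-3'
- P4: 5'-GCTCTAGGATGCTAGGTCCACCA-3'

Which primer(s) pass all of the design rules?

None of the candidates satisfy all criteria.

P1 (23 nt, A=2 T=6 G=7 C=8): Tm = 64.9 + 41·(15 − 16.4)/23 = 62.4°C, outside 53.1–61.2°C ✗; 3' end GTG has 2 G/C ✓; length 23, outside 24–25 ✗ — fails.
P2 (24 nt, A=10 T=5 G=5 C=4): Tm = 64.9 + 41·(9 − 16.4)/24 = 52.3°C, outside 53.1–61.2°C ✗; 3' end GCC has 3 G/C ✓; length 24 ✓ — fails.
P3 (23 nt, A=6 T=6 G=7 C=4): Tm = 64.9 + 41·(11 − 16.4)/23 = 55.3°C ✓; 3' end TGG has 2 G/C ✓; length 23, outside 24–25 ✗ — fails.
P4 (23 nt, A=5 T=5 G=6 C=7): Tm = 64.9 + 41·(13 − 16.4)/23 = 58.8°C ✓; 3' end CCA has 2 G/C ✓; length 23, outside 24–25 ✗ — fails.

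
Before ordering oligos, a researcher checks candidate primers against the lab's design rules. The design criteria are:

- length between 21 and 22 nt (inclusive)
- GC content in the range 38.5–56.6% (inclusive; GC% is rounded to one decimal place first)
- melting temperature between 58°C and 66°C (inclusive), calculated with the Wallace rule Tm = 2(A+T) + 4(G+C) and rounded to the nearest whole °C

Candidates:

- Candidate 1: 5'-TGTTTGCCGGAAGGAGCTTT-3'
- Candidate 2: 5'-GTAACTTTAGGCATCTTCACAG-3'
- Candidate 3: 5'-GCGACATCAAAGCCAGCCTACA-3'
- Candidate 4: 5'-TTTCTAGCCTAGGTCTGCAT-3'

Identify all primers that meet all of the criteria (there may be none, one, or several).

Candidate 1 (20 nt, A=3 T=7 G=7 C=3): length 20, outside 21–22 ✗; GC 10/20 = 50.0% ✓; Tm = 2·10 + 4·10 = 60°C ✓ — fails.
Candidate 2 (22 nt, A=6 T=7 G=4 C=5): length 22 ✓; GC 9/22 = 40.9% ✓; Tm = 2·13 + 4·9 = 62°C ✓ — passes.
Candidate 3 (22 nt, A=8 T=2 G=4 C=8): length 22 ✓; GC 12/22 = 54.5% ✓; Tm = 2·10 + 4·12 = 68°C, outside 58–66°C ✗ — fails.
Candidate 4 (20 nt, A=3 T=8 G=4 C=5): length 20, outside 21–22 ✗; GC 9/20 = 45.0% ✓; Tm = 2·11 + 4·9 = 58°C ✓ — fails.

Candidate 2 only.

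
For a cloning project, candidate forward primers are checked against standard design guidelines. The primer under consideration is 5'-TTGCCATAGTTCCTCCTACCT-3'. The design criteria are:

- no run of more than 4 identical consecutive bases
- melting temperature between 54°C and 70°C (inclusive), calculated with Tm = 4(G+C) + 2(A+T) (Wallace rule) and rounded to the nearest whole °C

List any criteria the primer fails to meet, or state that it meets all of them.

Meets all criteria.

Base counts: A=3, T=8, G=2, C=8 (length 21).
homopolymer run: longest run = 2 ✓
Tm: Tm = 2·11 + 4·10 = 62°C ✓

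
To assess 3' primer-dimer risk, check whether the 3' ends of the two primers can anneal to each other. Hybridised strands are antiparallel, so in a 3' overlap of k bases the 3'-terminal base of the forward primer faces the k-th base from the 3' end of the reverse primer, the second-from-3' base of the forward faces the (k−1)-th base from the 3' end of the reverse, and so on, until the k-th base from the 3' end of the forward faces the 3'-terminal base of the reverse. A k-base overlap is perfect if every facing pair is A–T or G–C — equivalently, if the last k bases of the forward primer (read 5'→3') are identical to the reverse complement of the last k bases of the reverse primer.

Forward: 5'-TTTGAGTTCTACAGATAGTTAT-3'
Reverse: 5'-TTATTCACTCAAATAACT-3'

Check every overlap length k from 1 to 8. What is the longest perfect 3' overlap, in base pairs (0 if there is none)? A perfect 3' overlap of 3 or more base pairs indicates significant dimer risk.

Last 8 bases (5'→3') — forward …ATAGTTAT, reverse …AAATAACT.
Reverse complement of the reverse primer's last 8 bases: AGTTATTT; its first k bases are the reverse complement of the reverse primer's last k bases, so a perfect k-base overlap needs the forward primer's last k bases to equal them.
Comparing (forward last k vs required): k=1: T vs A ✗; k=2: AT vs AG ✗; k=3: TAT vs AGT ✗; k=4: TTAT vs AGTT ✗; k=5: GTTAT vs AGTTA ✗; k=6: AGTTAT vs AGTTAT ✓; k=7: TAGTTAT vs AGTTATT ✗; k=8: ATAGTTAT vs AGTTATTT ✗.
Only k = 6 is perfect, so the longest perfect 3' overlap is 6.

Longest perfect overlap: 6 complementary base pairs; significant dimer risk (threshold 3).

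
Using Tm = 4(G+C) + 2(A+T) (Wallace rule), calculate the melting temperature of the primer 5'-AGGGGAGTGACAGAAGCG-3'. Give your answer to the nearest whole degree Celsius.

Base counts: A=6, T=1, G=9, C=2 (length 18).
Tm = 2·(6+1) + 4·(9+2) = 2·7 + 4·11 = 14 + 44 = 58°C.

58°C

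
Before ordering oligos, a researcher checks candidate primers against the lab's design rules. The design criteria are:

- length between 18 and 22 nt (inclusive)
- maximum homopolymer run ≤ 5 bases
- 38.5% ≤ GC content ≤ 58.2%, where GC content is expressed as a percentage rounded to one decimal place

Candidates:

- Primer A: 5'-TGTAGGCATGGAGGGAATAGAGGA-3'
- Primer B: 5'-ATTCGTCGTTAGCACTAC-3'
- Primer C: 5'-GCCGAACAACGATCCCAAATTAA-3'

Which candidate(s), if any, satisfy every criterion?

Primer A (24 nt, A=8 T=4 G=11 C=1): length 24, outside 18–22 ✗; longest run = 3 ✓; GC 12/24 = 50.0% ✓ — fails.
Primer B (18 nt, A=4 T=6 G=3 C=5): length 18 ✓; longest run = 2 ✓; GC 8/18 = 44.4% ✓ — passes.
Primer C (23 nt, A=10 T=3 G=3 C=7): length 23, outside 18–22 ✗; longest run = 3 ✓; GC 10/23 = 43.5% ✓ — fails.

Primer B only.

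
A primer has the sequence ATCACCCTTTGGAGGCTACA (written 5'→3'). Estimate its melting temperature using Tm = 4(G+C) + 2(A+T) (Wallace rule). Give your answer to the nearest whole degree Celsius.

Base counts: A=5, T=5, G=4, C=6 (length 20).
Tm = 2·(5+5) + 4·(4+6) = 2·10 + 4·10 = 20 + 40 = 60°C.

60°C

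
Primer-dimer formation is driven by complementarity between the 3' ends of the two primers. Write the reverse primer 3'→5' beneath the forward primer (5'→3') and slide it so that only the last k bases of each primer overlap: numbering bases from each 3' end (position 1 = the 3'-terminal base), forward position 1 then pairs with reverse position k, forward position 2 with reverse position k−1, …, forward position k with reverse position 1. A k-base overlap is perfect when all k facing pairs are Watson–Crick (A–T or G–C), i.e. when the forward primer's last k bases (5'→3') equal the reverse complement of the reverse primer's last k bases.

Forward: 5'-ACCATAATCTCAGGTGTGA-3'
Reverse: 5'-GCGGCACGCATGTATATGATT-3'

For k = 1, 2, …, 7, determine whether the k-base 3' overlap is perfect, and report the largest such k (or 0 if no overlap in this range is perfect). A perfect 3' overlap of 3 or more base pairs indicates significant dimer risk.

Last 7 bases (5'→3') — forward …GGTGTGA, reverse …TATGATT.
Reverse complement of the reverse primer's last 7 bases: AATCATA; its first k bases are the reverse complement of the reverse primer's last k bases, so a perfect k-base overlap needs the forward primer's last k bases to equal them.
Comparing (forward last k vs required): k=1: A vs A ✓; k=2: GA vs AA ✗; k=3: TGA vs AAT ✗; k=4: GTGA vs AATC ✗; k=5: TGTGA vs AATCA ✗; k=6: GTGTGA vs AATCAT ✗; k=7: GGTGTGA vs AATCATA ✗.
Only k = 1 is perfect, so the longest perfect 3' overlap is 1.

Longest perfect overlap: 1 complementary base pair; below the dimer-risk threshold (threshold 3).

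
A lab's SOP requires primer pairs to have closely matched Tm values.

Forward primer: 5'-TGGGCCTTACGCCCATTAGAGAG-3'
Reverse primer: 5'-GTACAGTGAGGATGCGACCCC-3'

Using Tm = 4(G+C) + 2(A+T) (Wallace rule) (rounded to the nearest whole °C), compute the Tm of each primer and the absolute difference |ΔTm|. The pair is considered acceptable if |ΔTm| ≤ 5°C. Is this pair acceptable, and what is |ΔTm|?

|ΔTm| = 4°C; the pair is acceptable.

Forward: A=5 T=5 G=7 C=6 → Tm = 2·10 + 4·13 = 72°C.
Reverse: A=5 T=3 G=7 C=6 → Tm = 2·8 + 4·13 = 68°C.
|ΔTm| = |72 − 68| = 4°C, ≤ 5°C.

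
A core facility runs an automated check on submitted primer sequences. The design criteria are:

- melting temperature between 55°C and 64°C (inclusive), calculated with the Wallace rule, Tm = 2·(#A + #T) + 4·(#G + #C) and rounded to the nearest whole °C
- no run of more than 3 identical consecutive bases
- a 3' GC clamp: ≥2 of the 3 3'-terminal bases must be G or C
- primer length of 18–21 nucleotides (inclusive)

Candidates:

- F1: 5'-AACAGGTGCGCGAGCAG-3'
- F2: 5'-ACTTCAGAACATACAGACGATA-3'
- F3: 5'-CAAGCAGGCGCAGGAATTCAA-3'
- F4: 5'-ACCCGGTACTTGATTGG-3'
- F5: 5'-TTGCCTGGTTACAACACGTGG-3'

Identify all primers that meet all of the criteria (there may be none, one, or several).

F1 (17 nt, A=5 T=1 G=7 C=4): Tm = 2·6 + 4·11 = 56°C ✓; longest run = 2 ✓; 3' end CAG has 2 G/C ✓; length 17, outside 18–21 ✗ — fails.
F2 (22 nt, A=10 T=4 G=3 C=5): Tm = 2·14 + 4·8 = 60°C ✓; longest run = 2 ✓; 3' end ATA has 0 G/C, need ≥2 ✗; length 22, outside 18–21 ✗ — fails.
F3 (21 nt, A=8 T=2 G=6 C=5): Tm = 2·10 + 4·11 = 64°C ✓; longest run = 2 ✓; 3' end CAA has 1 G/C, need ≥2 ✗; length 21 ✓ — fails.
F4 (17 nt, A=3 T=5 G=5 C=4): Tm = 2·8 + 4·9 = 52°C, outside 55–64°C ✗; longest run = 3 ✓; 3' end TGG has 2 G/C ✓; length 17, outside 18–21 ✗ — fails.
F5 (21 nt, A=4 T=6 G=6 C=5): Tm = 2·10 + 4·11 = 64°C ✓; longest run = 2 ✓; 3' end TGG has 2 G/C ✓; length 21 ✓ — passes.

F5 only.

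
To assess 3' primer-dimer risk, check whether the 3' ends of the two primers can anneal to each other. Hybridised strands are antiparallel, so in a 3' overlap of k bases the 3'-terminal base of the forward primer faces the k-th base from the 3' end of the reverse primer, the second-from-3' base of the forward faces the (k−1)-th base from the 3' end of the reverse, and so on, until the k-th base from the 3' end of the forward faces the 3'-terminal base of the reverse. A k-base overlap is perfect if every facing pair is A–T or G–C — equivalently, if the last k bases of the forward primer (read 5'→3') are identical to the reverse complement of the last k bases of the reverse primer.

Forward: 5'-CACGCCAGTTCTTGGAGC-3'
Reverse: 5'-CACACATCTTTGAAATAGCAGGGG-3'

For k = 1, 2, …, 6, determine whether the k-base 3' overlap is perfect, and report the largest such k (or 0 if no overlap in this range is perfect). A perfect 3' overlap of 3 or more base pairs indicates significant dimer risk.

Last 6 bases (5'→3') — forward …TGGAGC, reverse …CAGGGG.
Reverse complement of the reverse primer's last 6 bases: CCCCTG; its first k bases are the reverse complement of the reverse primer's last k bases, so a perfect k-base overlap needs the forward primer's last k bases to equal them.
Comparing (forward last k vs required): k=1: C vs C ✓; k=2: GC vs CC ✗; k=3: AGC vs CCC ✗; k=4: GAGC vs CCCC ✗; k=5: GGAGC vs CCCCT ✗; k=6: TGGAGC vs CCCCTG ✗.
Only k = 1 is perfect, so the longest perfect 3' overlap is 1.

Longest perfect overlap: 1 complementary base pair; below the dimer-risk threshold (threshold 3).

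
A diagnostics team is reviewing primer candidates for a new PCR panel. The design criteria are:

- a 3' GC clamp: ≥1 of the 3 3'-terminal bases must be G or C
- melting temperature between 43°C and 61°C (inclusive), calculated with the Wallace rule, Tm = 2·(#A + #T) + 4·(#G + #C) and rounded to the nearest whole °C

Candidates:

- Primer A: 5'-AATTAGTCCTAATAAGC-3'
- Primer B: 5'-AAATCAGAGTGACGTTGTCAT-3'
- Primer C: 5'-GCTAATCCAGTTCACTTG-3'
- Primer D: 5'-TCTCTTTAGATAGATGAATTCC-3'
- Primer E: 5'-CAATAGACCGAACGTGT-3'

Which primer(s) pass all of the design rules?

Primer A (17 nt, A=7 T=5 G=2 C=3): 3' end AGC has 2 G/C ✓; Tm = 2·12 + 4·5 = 44°C ✓ — passes.
Primer B (21 nt, A=7 T=6 G=5 C=3): 3' end CAT has 1 G/C ✓; Tm = 2·13 + 4·8 = 58°C ✓ — passes.
Primer C (18 nt, A=4 T=6 G=3 C=5): 3' end TTG has 1 G/C ✓; Tm = 2·10 + 4·8 = 52°C ✓ — passes.
Primer D (22 nt, A=6 T=9 G=3 C=4): 3' end TCC has 2 G/C ✓; Tm = 2·15 + 4·7 = 58°C ✓ — passes.
Primer E (17 nt, A=6 T=3 G=4 C=4): 3' end TGT has 1 G/C ✓; Tm = 2·9 + 4·8 = 50°C ✓ — passes.

Primer A, Primer B, Primer C, Primer D and Primer E.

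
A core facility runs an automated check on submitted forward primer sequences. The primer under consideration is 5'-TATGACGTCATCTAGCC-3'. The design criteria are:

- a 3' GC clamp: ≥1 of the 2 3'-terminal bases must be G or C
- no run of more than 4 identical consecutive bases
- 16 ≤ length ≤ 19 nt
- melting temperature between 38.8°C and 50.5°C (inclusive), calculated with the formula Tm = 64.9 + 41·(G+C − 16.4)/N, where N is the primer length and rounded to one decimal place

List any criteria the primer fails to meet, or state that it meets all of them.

Meets all criteria.

Base counts: A=4, T=5, G=3, C=5 (length 17).
GC clamp: 3' end CC has 2 G/C ✓
homopolymer run: longest run = 2 ✓
length: length 17 ✓
Tm: Tm = 64.9 + 41·(8 − 16.4)/17 = 44.6°C ✓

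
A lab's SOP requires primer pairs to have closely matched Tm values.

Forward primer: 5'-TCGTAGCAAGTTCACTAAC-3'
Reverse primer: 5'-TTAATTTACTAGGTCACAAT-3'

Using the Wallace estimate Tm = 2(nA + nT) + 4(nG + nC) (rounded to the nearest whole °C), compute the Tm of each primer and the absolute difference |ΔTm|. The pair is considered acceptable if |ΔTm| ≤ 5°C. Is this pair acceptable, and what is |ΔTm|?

|ΔTm| = 4°C; the pair is acceptable.

Forward: A=6 T=5 G=3 C=5 → Tm = 2·11 + 4·8 = 54°C.
Reverse: A=7 T=8 G=2 C=3 → Tm = 2·15 + 4·5 = 50°C.
|ΔTm| = |54 − 50| = 4°C, ≤ 5°C.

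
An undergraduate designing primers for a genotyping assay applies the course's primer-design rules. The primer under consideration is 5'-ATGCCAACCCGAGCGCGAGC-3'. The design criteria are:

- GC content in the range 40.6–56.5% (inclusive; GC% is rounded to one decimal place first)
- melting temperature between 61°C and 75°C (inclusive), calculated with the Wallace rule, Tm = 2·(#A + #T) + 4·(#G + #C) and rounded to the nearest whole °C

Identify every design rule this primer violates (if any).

Fails: GC content.

Base counts: A=5, T=1, G=6, C=8 (length 20).
GC content: GC 14/20 = 70.0%, outside 40.6–56.5% ✗
Tm: Tm = 2·6 + 4·14 = 68°C ✓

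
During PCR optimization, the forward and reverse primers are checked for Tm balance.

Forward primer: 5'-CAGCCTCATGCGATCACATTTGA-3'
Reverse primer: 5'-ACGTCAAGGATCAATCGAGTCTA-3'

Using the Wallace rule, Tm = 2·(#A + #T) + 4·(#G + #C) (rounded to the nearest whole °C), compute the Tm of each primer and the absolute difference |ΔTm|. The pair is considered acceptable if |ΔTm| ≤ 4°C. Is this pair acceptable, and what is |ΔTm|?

Forward: A=6 T=6 G=4 C=7 → Tm = 2·12 + 4·11 = 68°C.
Reverse: A=8 T=5 G=5 C=5 → Tm = 2·13 + 4·10 = 66°C.
|ΔTm| = |68 − 66| = 2°C, ≤ 4°C.

|ΔTm| = 2°C; the pair is acceptable.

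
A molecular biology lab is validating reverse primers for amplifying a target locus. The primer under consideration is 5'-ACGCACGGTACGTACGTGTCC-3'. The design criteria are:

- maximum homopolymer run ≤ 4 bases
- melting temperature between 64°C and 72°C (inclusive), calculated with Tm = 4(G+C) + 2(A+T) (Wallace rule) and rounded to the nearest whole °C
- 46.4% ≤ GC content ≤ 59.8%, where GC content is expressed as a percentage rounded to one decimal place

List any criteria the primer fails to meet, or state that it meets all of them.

Fails: GC content.

Base counts: A=4, T=4, G=6, C=7 (length 21).
homopolymer run: longest run = 2 ✓
Tm: Tm = 2·8 + 4·13 = 68°C ✓
GC content: GC 13/21 = 61.9%, outside 46.4–59.8% ✗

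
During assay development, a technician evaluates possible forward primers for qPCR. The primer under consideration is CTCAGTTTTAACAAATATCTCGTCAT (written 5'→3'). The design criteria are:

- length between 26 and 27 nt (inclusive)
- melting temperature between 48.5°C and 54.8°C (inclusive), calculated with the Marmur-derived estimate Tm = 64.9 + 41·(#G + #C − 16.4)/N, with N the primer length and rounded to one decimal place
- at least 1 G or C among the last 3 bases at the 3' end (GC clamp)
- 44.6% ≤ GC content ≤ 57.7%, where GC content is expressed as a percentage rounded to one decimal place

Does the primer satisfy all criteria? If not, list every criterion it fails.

Base counts: A=8, T=10, G=2, C=6 (length 26).
length: length 26 ✓
Tm: Tm = 64.9 + 41·(8 − 16.4)/26 = 51.7°C ✓
GC clamp: 3' end CAT has 1 G/C ✓
GC content: GC 8/26 = 30.8%, outside 44.6–57.7% ✗

Fails: GC content.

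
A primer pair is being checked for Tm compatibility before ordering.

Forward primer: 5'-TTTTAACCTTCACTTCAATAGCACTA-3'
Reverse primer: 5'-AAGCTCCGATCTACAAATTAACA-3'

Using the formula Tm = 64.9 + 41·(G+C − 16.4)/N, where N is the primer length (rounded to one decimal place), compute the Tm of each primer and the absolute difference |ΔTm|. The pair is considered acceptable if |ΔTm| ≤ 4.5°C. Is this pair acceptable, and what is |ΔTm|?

|ΔTm| = 1.8°C; the pair is acceptable.

Forward: G+C = 8, N = 26 → Tm = 64.9 + 41·(8 − 16.4)/26 = 51.7°C.
Reverse: G+C = 8, N = 23 → Tm = 64.9 + 41·(8 − 16.4)/23 = 49.9°C.
|ΔTm| = |51.7 − 49.9| = 1.8°C, ≤ 4.5°C.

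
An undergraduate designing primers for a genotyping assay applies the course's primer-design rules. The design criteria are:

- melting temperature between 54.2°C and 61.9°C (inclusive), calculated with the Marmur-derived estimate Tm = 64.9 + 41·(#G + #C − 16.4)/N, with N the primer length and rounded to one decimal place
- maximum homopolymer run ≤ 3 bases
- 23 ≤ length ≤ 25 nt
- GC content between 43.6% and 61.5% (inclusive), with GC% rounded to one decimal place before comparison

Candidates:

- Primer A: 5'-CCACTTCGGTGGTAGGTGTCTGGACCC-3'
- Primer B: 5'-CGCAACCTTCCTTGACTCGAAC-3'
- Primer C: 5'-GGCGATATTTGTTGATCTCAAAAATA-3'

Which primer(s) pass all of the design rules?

None of the candidates satisfy all criteria.

Primer A (27 nt, A=3 T=7 G=9 C=8): Tm = 64.9 + 41·(17 − 16.4)/27 = 65.8°C, outside 54.2–61.9°C ✗; longest run = 3 ✓; length 27, outside 23–25 ✗; GC 17/27 = 63.0%, outside 43.6–61.5% ✗ — fails.
Primer B (22 nt, A=5 T=5 G=3 C=9): Tm = 64.9 + 41·(12 − 16.4)/22 = 56.7°C ✓; longest run = 2 ✓; length 22, outside 23–25 ✗; GC 12/22 = 54.5% ✓ — fails.
Primer C (26 nt, A=9 T=9 G=5 C=3): Tm = 64.9 + 41·(8 − 16.4)/26 = 51.7°C, outside 54.2–61.9°C ✗; longest run = 5, exceeds 3 ✗; length 26, outside 23–25 ✗; GC 8/26 = 30.8%, outside 43.6–61.5% ✗ — fails.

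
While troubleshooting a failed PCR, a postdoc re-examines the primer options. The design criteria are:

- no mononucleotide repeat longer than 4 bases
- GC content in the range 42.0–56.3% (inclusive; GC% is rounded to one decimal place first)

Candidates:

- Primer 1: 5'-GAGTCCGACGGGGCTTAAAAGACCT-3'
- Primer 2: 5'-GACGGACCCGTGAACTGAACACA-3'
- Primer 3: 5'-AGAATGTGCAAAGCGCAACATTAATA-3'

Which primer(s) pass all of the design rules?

Primer 1 only.

Primer 1 (25 nt, A=7 T=4 G=8 C=6): longest run = 4 ✓; GC 14/25 = 56.0% ✓ — passes.
Primer 2 (23 nt, A=8 T=2 G=6 C=7): longest run = 3 ✓; GC 13/23 = 56.5%, outside 42.0–56.3% ✗ — fails.
Primer 3 (26 nt, A=12 T=5 G=5 C=4): longest run = 3 ✓; GC 9/26 = 34.6%, outside 42.0–56.3% ✗ — fails.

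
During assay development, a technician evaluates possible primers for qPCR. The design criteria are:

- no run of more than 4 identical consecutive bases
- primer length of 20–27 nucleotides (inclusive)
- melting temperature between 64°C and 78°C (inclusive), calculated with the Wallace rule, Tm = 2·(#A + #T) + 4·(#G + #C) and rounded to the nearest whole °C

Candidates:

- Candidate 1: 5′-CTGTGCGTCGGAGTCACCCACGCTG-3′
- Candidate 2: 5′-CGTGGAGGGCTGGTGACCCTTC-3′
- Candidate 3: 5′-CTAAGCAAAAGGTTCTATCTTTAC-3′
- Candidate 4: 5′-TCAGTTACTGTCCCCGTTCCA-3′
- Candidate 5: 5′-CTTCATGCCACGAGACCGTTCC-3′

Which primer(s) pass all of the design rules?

Candidate 2, Candidate 3, Candidate 4 and Candidate 5.

Candidate 1 (25 nt, A=3 T=5 G=8 C=9): longest run = 3 ✓; length 25 ✓; Tm = 2·8 + 4·17 = 84°C, outside 64–78°C ✗ — fails.
Candidate 2 (22 nt, A=2 T=5 G=9 C=6): longest run = 3 ✓; length 22 ✓; Tm = 2·7 + 4·15 = 74°C ✓ — passes.
Candidate 3 (24 nt, A=8 T=8 G=3 C=5): longest run = 4 ✓; length 24 ✓; Tm = 2·16 + 4·8 = 64°C ✓ — passes.
Candidate 4 (21 nt, A=3 T=7 G=3 C=8): longest run = 4 ✓; length 21 ✓; Tm = 2·10 + 4·11 = 64°C ✓ — passes.
Candidate 5 (22 nt, A=4 T=5 G=4 C=9): longest run = 2 ✓; length 22 ✓; Tm = 2·9 + 4·13 = 70°C ✓ — passes.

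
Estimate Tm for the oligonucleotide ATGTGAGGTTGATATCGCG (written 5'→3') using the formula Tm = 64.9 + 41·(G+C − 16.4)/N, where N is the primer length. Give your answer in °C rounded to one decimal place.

Base counts: A=4, T=6, G=7, C=2; G+C = 9, N = 19.
Tm = 64.9 + 41·(9 − 16.4)/19 = 64.9 + -303.40/19 = 48.9°C.

48.9°C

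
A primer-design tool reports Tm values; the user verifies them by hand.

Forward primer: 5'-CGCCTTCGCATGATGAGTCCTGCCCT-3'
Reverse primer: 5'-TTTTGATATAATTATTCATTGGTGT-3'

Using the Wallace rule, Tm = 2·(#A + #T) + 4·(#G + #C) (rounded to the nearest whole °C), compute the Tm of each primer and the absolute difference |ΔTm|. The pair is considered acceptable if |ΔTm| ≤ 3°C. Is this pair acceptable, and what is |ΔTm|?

|ΔTm| = 24°C; the pair is not acceptable.

Forward: A=3 T=7 G=6 C=10 → Tm = 2·10 + 4·16 = 84°C.
Reverse: A=6 T=14 G=4 C=1 → Tm = 2·20 + 4·5 = 60°C.
|ΔTm| = |84 − 60| = 24°C, > 3°C.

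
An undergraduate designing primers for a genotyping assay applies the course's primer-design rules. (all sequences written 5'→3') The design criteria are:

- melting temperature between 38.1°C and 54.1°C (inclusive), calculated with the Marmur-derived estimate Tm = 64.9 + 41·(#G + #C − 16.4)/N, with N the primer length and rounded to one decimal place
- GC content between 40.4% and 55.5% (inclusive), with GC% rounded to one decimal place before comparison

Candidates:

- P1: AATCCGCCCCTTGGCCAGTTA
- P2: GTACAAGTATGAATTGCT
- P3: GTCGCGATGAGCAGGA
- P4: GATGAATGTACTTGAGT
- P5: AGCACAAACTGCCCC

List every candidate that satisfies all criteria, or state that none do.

None of the candidates satisfy all criteria.

P1 (21 nt, A=4 T=5 G=4 C=8): Tm = 64.9 + 41·(12 − 16.4)/21 = 56.3°C, outside 38.1–54.1°C ✗; GC 12/21 = 57.1%, outside 40.4–55.5% ✗ — fails.
P2 (18 nt, A=6 T=6 G=4 C=2): Tm = 64.9 + 41·(6 − 16.4)/18 = 41.2°C ✓; GC 6/18 = 33.3%, outside 40.4–55.5% ✗ — fails.
P3 (16 nt, A=4 T=2 G=7 C=3): Tm = 64.9 + 41·(10 − 16.4)/16 = 48.5°C ✓; GC 10/16 = 62.5%, outside 40.4–55.5% ✗ — fails.
P4 (17 nt, A=5 T=6 G=5 C=1): Tm = 64.9 + 41·(6 − 16.4)/17 = 39.8°C ✓; GC 6/17 = 35.3%, outside 40.4–55.5% ✗ — fails.
P5 (15 nt, A=5 T=1 G=2 C=7): Tm = 64.9 + 41·(9 − 16.4)/15 = 44.7°C ✓; GC 9/15 = 60.0%, outside 40.4–55.5% ✗ — fails.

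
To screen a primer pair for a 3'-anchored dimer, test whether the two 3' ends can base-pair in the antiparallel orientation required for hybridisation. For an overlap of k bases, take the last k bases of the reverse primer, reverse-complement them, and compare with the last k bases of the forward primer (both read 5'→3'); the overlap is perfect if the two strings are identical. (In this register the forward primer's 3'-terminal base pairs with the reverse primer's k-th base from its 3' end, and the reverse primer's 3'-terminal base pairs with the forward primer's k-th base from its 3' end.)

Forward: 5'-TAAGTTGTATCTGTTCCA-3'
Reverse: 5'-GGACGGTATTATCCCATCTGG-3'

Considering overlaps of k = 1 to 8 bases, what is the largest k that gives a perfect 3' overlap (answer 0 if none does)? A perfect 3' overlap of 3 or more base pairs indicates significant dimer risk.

Longest perfect overlap: 3 complementary base pairs; significant dimer risk (threshold 3).

Last 8 bases (5'→3') — forward …CTGTTCCA, reverse …CCATCTGG.
Reverse complement of the reverse primer's last 8 bases: CCAGATGG; its first k bases are the reverse complement of the reverse primer's last k bases, so a perfect k-base overlap needs the forward primer's last k bases to equal them.
Comparing (forward last k vs required): k=1: A vs C ✗; k=2: CA vs CC ✗; k=3: CCA vs CCA ✓; k=4: TCCA vs CCAG ✗; k=5: TTCCA vs CCAGA ✗; k=6: GTTCCA vs CCAGAT ✗; k=7: TGTTCCA vs CCAGATG ✗; k=8: CTGTTCCA vs CCAGATGG ✗.
Only k = 3 is perfect, so the longest perfect 3' overlap is 3.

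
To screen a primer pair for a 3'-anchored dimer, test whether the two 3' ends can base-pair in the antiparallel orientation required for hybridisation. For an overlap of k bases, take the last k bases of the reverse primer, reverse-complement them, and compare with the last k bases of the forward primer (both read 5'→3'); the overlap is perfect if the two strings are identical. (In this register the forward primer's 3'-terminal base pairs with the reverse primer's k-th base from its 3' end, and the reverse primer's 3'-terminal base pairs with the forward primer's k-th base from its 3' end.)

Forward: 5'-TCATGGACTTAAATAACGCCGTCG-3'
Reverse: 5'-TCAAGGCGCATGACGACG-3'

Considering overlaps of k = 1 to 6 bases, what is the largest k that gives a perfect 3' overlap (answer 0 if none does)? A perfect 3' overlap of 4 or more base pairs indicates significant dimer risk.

Longest perfect overlap: 5 complementary base pairs; significant dimer risk (threshold 4).

Last 6 bases (5'→3') — forward …CCGTCG, reverse …ACGACG.
Reverse complement of the reverse primer's last 6 bases: CGTCGT; its first k bases are the reverse complement of the reverse primer's last k bases, so a perfect k-base overlap needs the forward primer's last k bases to equal them.
Comparing (forward last k vs required): k=1: G vs C ✗; k=2: CG vs CG ✓; k=3: TCG vs CGT ✗; k=4: GTCG vs CGTC ✗; k=5: CGTCG vs CGTCG ✓; k=6: CCGTCG vs CGTCGT ✗.
Perfect overlaps at k = 2, 5; the largest is 5.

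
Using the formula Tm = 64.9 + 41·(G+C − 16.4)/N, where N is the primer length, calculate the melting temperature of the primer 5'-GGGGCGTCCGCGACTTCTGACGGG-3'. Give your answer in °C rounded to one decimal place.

67.6°C

Base counts: A=2, T=4, G=11, C=7; G+C = 18, N = 24.
Tm = 64.9 + 41·(18 − 16.4)/24 = 64.9 + 65.60/24 = 67.6°C.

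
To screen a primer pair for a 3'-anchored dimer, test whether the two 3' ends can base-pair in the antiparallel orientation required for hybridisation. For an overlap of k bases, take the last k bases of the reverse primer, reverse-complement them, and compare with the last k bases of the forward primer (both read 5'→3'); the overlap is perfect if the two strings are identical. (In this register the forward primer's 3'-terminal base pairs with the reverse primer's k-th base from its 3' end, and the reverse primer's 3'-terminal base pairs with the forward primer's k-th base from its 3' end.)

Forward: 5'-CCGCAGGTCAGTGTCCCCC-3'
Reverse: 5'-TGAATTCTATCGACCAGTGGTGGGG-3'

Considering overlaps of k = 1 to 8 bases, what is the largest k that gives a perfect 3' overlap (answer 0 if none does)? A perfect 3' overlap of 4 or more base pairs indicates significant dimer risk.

Longest perfect overlap: 4 complementary base pairs; significant dimer risk (threshold 4).

Last 8 bases (5'→3') — forward …TGTCCCCC, reverse …TGGTGGGG.
Reverse complement of the reverse primer's last 8 bases: CCCCACCA; its first k bases are the reverse complement of the reverse primer's last k bases, so a perfect k-base overlap needs the forward primer's last k bases to equal them.
Comparing (forward last k vs required): k=1: C vs C ✓; k=2: CC vs CC ✓; k=3: CCC vs CCC ✓; k=4: CCCC vs CCCC ✓; k=5: CCCCC vs CCCCA ✗; k=6: TCCCCC vs CCCCAC ✗; k=7: GTCCCCC vs CCCCACC ✗; k=8: TGTCCCCC vs CCCCACCA ✗.
Perfect overlaps at k = 1, 2, 3, 4; the largest is 4.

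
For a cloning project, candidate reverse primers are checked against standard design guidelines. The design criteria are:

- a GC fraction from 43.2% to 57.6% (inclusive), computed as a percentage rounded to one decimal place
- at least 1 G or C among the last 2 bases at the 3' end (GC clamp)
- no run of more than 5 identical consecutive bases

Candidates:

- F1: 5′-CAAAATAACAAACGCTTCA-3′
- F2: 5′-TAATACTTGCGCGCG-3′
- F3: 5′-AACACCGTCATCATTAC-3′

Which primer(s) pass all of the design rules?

F2 only.

F1 (19 nt, A=10 T=3 G=1 C=5): GC 6/19 = 31.6%, outside 43.2–57.6% ✗; 3' end CA has 1 G/C ✓; longest run = 4 ✓ — fails.
F2 (15 nt, A=3 T=4 G=4 C=4): GC 8/15 = 53.3% ✓; 3' end CG has 2 G/C ✓; longest run = 2 ✓ — passes.
F3 (17 nt, A=6 T=4 G=1 C=6): GC 7/17 = 41.2%, outside 43.2–57.6% ✗; 3' end AC has 1 G/C ✓; longest run = 2 ✓ — fails.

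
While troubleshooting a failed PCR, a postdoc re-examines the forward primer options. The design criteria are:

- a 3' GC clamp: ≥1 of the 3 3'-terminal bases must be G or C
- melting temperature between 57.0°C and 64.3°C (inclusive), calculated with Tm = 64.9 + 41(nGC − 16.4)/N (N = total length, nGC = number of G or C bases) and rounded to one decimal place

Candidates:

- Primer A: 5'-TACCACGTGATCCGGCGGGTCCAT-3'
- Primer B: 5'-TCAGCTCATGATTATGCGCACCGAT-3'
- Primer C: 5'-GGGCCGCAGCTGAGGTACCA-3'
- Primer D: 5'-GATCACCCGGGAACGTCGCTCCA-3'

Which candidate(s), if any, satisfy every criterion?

Primer A (24 nt, A=4 T=5 G=7 C=8): 3' end CAT has 1 G/C ✓; Tm = 64.9 + 41·(15 − 16.4)/24 = 62.5°C ✓ — passes.
Primer B (25 nt, A=6 T=7 G=5 C=7): 3' end GAT has 1 G/C ✓; Tm = 64.9 + 41·(12 − 16.4)/25 = 57.7°C ✓ — passes.
Primer C (20 nt, A=4 T=2 G=8 C=6): 3' end CCA has 2 G/C ✓; Tm = 64.9 + 41·(14 − 16.4)/20 = 60.0°C ✓ — passes.
Primer D (23 nt, A=5 T=3 G=6 C=9): 3' end CCA has 2 G/C ✓; Tm = 64.9 + 41·(15 − 16.4)/23 = 62.4°C ✓ — passes.

Primer A, Primer B, Primer C and Primer D.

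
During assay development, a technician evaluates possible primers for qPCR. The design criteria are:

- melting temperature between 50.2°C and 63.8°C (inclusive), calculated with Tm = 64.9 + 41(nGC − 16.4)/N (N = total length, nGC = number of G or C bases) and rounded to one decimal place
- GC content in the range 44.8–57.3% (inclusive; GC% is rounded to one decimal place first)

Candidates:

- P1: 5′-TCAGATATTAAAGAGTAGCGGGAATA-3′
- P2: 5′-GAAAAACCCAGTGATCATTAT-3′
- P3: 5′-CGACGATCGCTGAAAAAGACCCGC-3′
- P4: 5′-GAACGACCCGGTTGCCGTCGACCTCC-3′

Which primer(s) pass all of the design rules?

P1 (26 nt, A=11 T=6 G=7 C=2): Tm = 64.9 + 41·(9 − 16.4)/26 = 53.2°C ✓; GC 9/26 = 34.6%, outside 44.8–57.3% ✗ — fails.
P2 (21 nt, A=9 T=5 G=3 C=4): Tm = 64.9 + 41·(7 − 16.4)/21 = 46.5°C, outside 50.2–63.8°C ✗; GC 7/21 = 33.3%, outside 44.8–57.3% ✗ — fails.
P3 (24 nt, A=8 T=2 G=6 C=8): Tm = 64.9 + 41·(14 − 16.4)/24 = 60.8°C ✓; GC 14/24 = 58.3%, outside 44.8–57.3% ✗ — fails.
P4 (26 nt, A=4 T=4 G=7 C=11): Tm = 64.9 + 41·(18 − 16.4)/26 = 67.4°C, outside 50.2–63.8°C ✗; GC 18/26 = 69.2%, outside 44.8–57.3% ✗ — fails.

None of the candidates satisfy all criteria.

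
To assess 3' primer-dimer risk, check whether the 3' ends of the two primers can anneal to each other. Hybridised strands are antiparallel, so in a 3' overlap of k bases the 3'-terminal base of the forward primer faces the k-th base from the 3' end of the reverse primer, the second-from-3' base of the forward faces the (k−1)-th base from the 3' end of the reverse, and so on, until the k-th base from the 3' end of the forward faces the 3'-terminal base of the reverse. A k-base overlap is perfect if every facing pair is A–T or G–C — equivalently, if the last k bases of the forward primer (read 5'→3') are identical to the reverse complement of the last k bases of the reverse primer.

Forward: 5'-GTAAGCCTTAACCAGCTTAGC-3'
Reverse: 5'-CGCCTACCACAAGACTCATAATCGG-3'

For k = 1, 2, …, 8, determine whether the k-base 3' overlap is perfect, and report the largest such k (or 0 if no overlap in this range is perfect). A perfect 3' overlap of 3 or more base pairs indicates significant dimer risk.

Longest perfect overlap: 1 complementary base pair; below the dimer-risk threshold (threshold 3).

Last 8 bases (5'→3') — forward …AGCTTAGC, reverse …ATAATCGG.
Reverse complement of the reverse primer's last 8 bases: CCGATTAT; its first k bases are the reverse complement of the reverse primer's last k bases, so a perfect k-base overlap needs the forward primer's last k bases to equal them.
Comparing (forward last k vs required): k=1: C vs C ✓; k=2: GC vs CC ✗; k=3: AGC vs CCG ✗; k=4: TAGC vs CCGA ✗; k=5: TTAGC vs CCGAT ✗; k=6: CTTAGC vs CCGATT ✗; k=7: GCTTAGC vs CCGATTA ✗; k=8: AGCTTAGC vs CCGATTAT ✗.
Only k = 1 is perfect, so the longest perfect 3' overlap is 1.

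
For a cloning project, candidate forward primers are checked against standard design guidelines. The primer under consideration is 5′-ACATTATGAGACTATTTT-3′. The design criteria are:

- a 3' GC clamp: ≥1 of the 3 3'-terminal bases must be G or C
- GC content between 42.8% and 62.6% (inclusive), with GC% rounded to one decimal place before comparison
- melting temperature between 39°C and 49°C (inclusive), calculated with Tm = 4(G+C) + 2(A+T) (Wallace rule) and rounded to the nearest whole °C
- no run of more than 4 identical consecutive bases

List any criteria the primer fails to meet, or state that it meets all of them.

Base counts: A=6, T=8, G=2, C=2 (length 18).
GC clamp: 3' end TTT has 0 G/C, need ≥1 ✗
GC content: GC 4/18 = 22.2%, outside 42.8–62.6% ✗
Tm: Tm = 2·14 + 4·4 = 44°C ✓
homopolymer run: longest run = 4 ✓

Fails: GC clamp, GC content.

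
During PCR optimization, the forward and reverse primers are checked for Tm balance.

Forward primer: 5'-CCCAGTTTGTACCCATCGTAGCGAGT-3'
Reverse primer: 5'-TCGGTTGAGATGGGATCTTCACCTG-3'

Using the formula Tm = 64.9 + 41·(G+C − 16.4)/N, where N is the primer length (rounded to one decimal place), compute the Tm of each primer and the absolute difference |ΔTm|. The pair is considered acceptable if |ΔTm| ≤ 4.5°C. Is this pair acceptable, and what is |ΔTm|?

Forward: G+C = 14, N = 26 → Tm = 64.9 + 41·(14 − 16.4)/26 = 61.1°C.
Reverse: G+C = 13, N = 25 → Tm = 64.9 + 41·(13 − 16.4)/25 = 59.3°C.
|ΔTm| = |61.1 − 59.3| = 1.8°C, ≤ 4.5°C.

|ΔTm| = 1.8°C; the pair is acceptable.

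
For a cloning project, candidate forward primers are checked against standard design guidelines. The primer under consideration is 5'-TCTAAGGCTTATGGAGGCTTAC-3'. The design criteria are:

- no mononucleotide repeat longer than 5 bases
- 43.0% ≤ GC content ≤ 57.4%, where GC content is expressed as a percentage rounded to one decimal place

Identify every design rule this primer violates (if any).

Base counts: A=5, T=7, G=6, C=4 (length 22).
homopolymer run: longest run = 2 ✓
GC content: GC 10/22 = 45.5% ✓

Meets all criteria.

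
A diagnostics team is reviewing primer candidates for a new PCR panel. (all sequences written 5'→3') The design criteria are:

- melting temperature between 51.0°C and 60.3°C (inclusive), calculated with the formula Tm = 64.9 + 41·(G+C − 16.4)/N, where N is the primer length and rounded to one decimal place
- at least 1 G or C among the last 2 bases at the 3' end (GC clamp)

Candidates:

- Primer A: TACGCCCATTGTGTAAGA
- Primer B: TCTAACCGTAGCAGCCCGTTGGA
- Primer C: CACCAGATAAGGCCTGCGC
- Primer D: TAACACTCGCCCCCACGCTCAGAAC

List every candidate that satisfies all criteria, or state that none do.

Primer B and Primer C.

Primer A (18 nt, A=5 T=5 G=4 C=4): Tm = 64.9 + 41·(8 − 16.4)/18 = 45.8°C, outside 51.0–60.3°C ✗; 3' end GA has 1 G/C ✓ — fails.
Primer B (23 nt, A=5 T=5 G=6 C=7): Tm = 64.9 + 41·(13 − 16.4)/23 = 58.8°C ✓; 3' end GA has 1 G/C ✓ — passes.
Primer C (19 nt, A=5 T=2 G=5 C=7): Tm = 64.9 + 41·(12 − 16.4)/19 = 55.4°C ✓; 3' end GC has 2 G/C ✓ — passes.
Primer D (25 nt, A=7 T=3 G=3 C=12): Tm = 64.9 + 41·(15 − 16.4)/25 = 62.6°C, outside 51.0–60.3°C ✗; 3' end AC has 1 G/C ✓ — fails.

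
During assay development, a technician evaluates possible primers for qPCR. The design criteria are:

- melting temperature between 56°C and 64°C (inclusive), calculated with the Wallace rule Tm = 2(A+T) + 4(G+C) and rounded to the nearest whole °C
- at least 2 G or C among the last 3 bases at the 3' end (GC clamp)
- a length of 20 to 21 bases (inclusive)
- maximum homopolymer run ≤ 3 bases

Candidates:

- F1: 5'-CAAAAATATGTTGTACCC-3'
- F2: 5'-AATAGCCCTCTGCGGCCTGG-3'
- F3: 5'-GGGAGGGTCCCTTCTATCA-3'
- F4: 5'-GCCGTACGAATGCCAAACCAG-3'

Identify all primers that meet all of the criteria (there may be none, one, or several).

None of the candidates satisfy all criteria.

F1 (18 nt, A=7 T=5 G=2 C=4): Tm = 2·12 + 4·6 = 48°C, outside 56–64°C ✗; 3' end CCC has 3 G/C ✓; length 18, outside 20–21 ✗; longest run = 5, exceeds 3 ✗ — fails.
F2 (20 nt, A=3 T=4 G=6 C=7): Tm = 2·7 + 4·13 = 66°C, outside 56–64°C ✗; 3' end TGG has 2 G/C ✓; length 20 ✓; longest run = 3 ✓ — fails.
F3 (19 nt, A=3 T=5 G=6 C=5): Tm = 2·8 + 4·11 = 60°C ✓; 3' end TCA has 1 G/C, need ≥2 ✗; length 19, outside 20–21 ✗; longest run = 3 ✓ — fails.
F4 (21 nt, A=7 T=2 G=5 C=7): Tm = 2·9 + 4·12 = 66°C, outside 56–64°C ✗; 3' end CAG has 2 G/C ✓; length 21 ✓; longest run = 3 ✓ — fails.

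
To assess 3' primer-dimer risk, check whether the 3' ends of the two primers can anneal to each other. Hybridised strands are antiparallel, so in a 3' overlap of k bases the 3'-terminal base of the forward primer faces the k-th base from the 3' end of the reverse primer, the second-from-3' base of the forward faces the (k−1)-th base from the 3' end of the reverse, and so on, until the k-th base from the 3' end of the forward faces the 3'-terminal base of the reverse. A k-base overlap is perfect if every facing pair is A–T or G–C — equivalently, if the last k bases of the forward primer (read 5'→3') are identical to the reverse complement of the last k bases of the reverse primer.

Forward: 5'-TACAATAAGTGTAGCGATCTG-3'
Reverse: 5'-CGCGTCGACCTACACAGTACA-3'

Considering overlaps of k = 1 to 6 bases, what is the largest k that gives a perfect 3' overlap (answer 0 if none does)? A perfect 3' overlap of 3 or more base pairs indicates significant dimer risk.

Last 6 bases (5'→3') — forward …GATCTG, reverse …AGTACA.
Reverse complement of the reverse primer's last 6 bases: TGTACT; its first k bases are the reverse complement of the reverse primer's last k bases, so a perfect k-base overlap needs the forward primer's last k bases to equal them.
Comparing (forward last k vs required): k=1: G vs T ✗; k=2: TG vs TG ✓; k=3: CTG vs TGT ✗; k=4: TCTG vs TGTA ✗; k=5: ATCTG vs TGTAC ✗; k=6: GATCTG vs TGTACT ✗.
Only k = 2 is perfect, so the longest perfect 3' overlap is 2.

Longest perfect overlap: 2 complementary base pairs; below the dimer-risk threshold (threshold 3).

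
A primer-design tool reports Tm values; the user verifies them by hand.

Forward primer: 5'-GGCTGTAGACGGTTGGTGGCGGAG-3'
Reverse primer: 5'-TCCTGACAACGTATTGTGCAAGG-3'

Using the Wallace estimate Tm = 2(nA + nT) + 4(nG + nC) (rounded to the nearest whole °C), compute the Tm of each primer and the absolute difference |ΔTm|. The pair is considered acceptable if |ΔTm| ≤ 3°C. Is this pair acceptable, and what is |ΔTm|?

Forward: A=3 T=5 G=13 C=3 → Tm = 2·8 + 4·16 = 80°C.
Reverse: A=6 T=6 G=6 C=5 → Tm = 2·12 + 4·11 = 68°C.
|ΔTm| = |80 − 68| = 12°C, > 3°C.

|ΔTm| = 12°C; the pair is not acceptable.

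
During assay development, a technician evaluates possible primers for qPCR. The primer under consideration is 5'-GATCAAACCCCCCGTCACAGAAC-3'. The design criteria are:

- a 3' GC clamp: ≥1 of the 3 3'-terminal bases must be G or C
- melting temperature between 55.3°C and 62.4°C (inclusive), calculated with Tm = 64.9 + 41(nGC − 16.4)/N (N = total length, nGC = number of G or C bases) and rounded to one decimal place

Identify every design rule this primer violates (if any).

Base counts: A=8, T=2, G=3, C=10 (length 23).
GC clamp: 3' end AAC has 1 G/C ✓
Tm: Tm = 64.9 + 41·(13 − 16.4)/23 = 58.8°C ✓

Meets all criteria.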